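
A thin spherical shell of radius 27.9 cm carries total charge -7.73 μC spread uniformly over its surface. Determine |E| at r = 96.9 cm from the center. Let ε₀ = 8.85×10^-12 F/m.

E = 7.40×10^4 N/C

Use a concentric Gaussian sphere at r = 96.9 cm (r > 27.9 cm).
The entire shell is enclosed: Q_enc = -7.73×10^-6 C.
Applying ∮E·dA = Q_enc/ε₀ with Φ = E(4πr²):
E = |Q_enc|/(4πε₀r²) = (7.73×10^-6)/(4π·8.85×10^-12·(0.969)²) = 7.40×10^4 N/C.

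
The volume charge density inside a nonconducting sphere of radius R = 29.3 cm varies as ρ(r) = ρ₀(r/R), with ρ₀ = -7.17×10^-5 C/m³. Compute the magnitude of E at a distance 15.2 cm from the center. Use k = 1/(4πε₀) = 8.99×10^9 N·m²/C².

|E| = 1.60e5 V/m

Use a concentric Gaussian sphere at r = 15.2 cm (r < R).
Integrate the density: Q_enc = 4π ∫₀^r ρ₀(r'/R)^1 r'² dr' = 4πρ₀ r^4/(4·R) = -4.104×10^-7 C.
Gauss's law: E·4πr² = Q_enc/ε₀.
E = k|Q_enc|/r² = (8.99×10^9)(4.104×10^-7)/(0.152)² = 1.60×10^5 N/C.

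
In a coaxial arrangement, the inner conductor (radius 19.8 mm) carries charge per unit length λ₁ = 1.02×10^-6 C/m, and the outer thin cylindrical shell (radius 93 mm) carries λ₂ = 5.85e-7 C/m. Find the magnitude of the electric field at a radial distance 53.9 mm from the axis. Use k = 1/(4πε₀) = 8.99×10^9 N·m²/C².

Take a coaxial cylindrical Gaussian surface of radius r = 53.9 mm and length L (between the conductors, 19.8 mm < r < 93 mm).
The shell at 93 mm lies outside the Gaussian surface, so λ_enc = λ₁ = 1.02×10^-6 C/m.
Applying ∮E·dA = Q_enc/ε₀ with the end caps contributing no flux:
E = 2k|λ_enc|/r = 2(8.99×10^9)(1.02e-6)/(0.0539) = 3.40e5 N/C.

|E| = 3.40×10^5 N/C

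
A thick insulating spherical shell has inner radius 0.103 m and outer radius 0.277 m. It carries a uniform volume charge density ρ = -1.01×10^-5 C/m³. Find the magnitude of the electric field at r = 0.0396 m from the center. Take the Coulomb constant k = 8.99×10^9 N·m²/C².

Use a concentric Gaussian sphere at r = 0.0396 m (r < 0.103 m, inside the empty cavity).
Q_enc = 0 (all charge lies at larger r); Gauss's law gives E = 0.

E = 0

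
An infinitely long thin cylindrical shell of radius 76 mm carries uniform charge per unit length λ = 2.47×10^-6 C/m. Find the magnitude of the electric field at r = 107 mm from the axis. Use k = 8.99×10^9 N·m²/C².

Coaxial Gaussian cylinder, radius r = 107 mm, length L (r > 76 mm).
The full line charge is enclosed: λ_enc = 2.47e-6 C/m.
By Gauss's law (flux through the curved wall only), E·2πrL = λ_enc L/ε₀.
E = 2k|λ_enc|/r = 2(8.99×10^9)(2.47×10^-6)/(0.107) = 4.15×10^5 N/C.

|E| = 4.15×10^5 V/m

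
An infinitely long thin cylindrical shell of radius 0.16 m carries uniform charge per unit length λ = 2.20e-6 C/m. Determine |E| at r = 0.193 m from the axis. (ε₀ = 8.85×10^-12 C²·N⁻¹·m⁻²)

Coaxial Gaussian cylinder, radius r = 0.193 m, length L (r > 0.16 m).
The full line charge is enclosed: λ_enc = 2.20×10^-6 C/m.
Since E is radial and uniform over the curved surface, Φ = E·2πrL = Q_enc/ε₀ = λ_enc L/ε₀.
E = |λ_enc|/(2πε₀r) = (2.20×10^-6)/(2π·8.85×10^-12·0.193) = 2.05e5 N/C.

|E| = 2.05×10^5 V/m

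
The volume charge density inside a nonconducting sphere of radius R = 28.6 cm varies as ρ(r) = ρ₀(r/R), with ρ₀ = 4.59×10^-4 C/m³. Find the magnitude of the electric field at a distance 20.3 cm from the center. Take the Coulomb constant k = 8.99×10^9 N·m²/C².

E = 1.87×10^6 V/m

Take a concentric spherical Gaussian surface of radius r = 20.3 cm (r < R).
Q_enc = ∫₀^r ρ(r')·4πr'² dr' = (4πρ₀/R) ∫₀^r r'^3 dr' = 4πρ₀ r^4/(4·R) = 8.562×10^-6 C.
Gauss's law: E·4πr² = Q_enc/ε₀.
E = k|Q_enc|/r² = (8.99×10^9)(8.562e-6)/(0.203)² = 1.87e6 N/C.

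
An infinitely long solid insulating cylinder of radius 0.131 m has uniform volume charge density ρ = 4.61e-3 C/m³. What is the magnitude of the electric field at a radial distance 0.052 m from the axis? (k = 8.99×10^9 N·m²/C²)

|E| ≈ 1.35×10^7 N/C

Coaxial Gaussian cylinder, radius r = 0.052 m, length L (r < R).
Charge inside radius r per length L is ρ·πr²·L, so λ_enc = ρπr² = 3.916e-5 C/m.
Since E is radial and uniform over the curved surface, Φ = E·2πrL = Q_enc/ε₀ = λ_enc L/ε₀.
E = 2k|λ_enc|/r = 2(8.99×10^9)(3.916×10^-5)/(0.052) = 1.35×10^7 N/C.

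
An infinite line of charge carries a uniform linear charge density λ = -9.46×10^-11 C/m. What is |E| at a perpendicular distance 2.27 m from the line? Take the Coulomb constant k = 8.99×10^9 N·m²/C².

Take a coaxial cylindrical Gaussian surface of radius r = 2.27 m and length L.
Q_enc = λL, so λ_enc = -9.46×10^-11 C/m.
Gauss's law: E·2πrL = λ_enc L/ε₀.
E = 2k|λ_enc|/r = 2(8.99×10^9)(9.46e-11)/(2.27) = 0.749 N/C.

|E| ≈ 0.749 V/m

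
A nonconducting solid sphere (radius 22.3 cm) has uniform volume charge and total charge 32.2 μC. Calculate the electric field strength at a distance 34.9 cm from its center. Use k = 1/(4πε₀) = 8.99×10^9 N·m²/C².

By spherical symmetry E is radial; choose a Gaussian sphere of radius r = 34.9 cm (r > R, so the entire charge is enclosed).
Q_enc = 32.2 μC = 3.22×10^-5 C.
Gauss's law: E·4πr² = Q_enc/ε₀.
E = k|Q_enc|/r² = (8.99×10^9)(3.22×10^-5)/(0.349)² = 2.38×10^6 N/C.

|E| ≈ 2.38×10^6 N/C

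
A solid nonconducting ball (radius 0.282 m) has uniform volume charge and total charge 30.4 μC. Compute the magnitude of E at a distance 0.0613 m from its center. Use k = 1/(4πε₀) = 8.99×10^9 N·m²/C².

|E| = 7.47×10^5 N/C

Take a concentric spherical Gaussian surface of radius r = 0.0613 m (r < R).
For a uniform sphere the enclosed fraction is (r/R)³, so Q_enc = (30.4 μC)(0.0613/0.282)³ = 3.123×10^-7 C.
Applying ∮E·dA = Q_enc/ε₀ with Φ = E(4πr²):
E = k|Q_enc|/r² = (8.99×10^9)(3.123×10^-7)/(0.0613)² = 7.47×10^5 N/C.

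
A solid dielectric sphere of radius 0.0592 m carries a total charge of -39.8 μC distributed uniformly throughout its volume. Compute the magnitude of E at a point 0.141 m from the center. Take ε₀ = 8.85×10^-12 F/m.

1.80×10^7 N/C

By spherical symmetry E is radial; choose a Gaussian sphere of radius r = 0.141 m (r > R, so the entire charge is enclosed).
Q_enc = -39.8 μC = -3.98×10^-5 C.
Since E is radial and uniform over the Gaussian sphere, Φ = E·4πr² = Q_enc/ε₀.
E = |Q_enc|/(4πε₀r²) = (3.98×10^-5)/(4π·8.85×10^-12·(0.141)²) = 1.80×10^7 N/C.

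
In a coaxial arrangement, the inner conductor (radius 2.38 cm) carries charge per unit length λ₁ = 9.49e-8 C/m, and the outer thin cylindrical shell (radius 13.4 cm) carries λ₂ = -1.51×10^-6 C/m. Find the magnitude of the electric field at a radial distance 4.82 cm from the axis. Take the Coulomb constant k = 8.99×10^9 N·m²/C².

|E| ≈ 3.54e4 N/C

Choose a coaxial cylinder of radius r = 4.82 cm (arbitrary length L) as the Gaussian surface (between the conductors, 2.38 cm < r < 13.4 cm).
Only the inner wire is enclosed; the outer shell contributes nothing inside itself. λ_enc = λ₁ = 9.49×10^-8 C/m.
Gauss's law: E·2πrL = λ_enc L/ε₀.
E = 2k|λ_enc|/r = 2(8.99×10^9)(9.49×10^-8)/(0.0482) = 3.54×10^4 N/C.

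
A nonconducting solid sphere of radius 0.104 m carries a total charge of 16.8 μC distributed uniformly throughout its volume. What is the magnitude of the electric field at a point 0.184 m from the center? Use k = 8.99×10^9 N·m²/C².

Take a concentric spherical Gaussian surface of radius r = 0.184 m (r > R, so the entire charge is enclosed).
Q_enc = 16.8 μC = 1.68×10^-5 C.
By Gauss's law, ∮E·dA = E·4πr² = Q_enc/ε₀.
E = k|Q_enc|/r² = (8.99×10^9)(1.68×10^-5)/(0.184)² = 4.46×10^6 N/C.

4.46×10^6 V/m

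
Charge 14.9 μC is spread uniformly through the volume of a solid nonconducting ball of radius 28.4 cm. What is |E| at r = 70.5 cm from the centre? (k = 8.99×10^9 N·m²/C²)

|E| ≈ 2.70×10^5 N/C

Take a concentric spherical Gaussian surface of radius r = 70.5 cm (r > R, so the entire charge is enclosed).
Q_enc = 14.9 μC = 1.49e-5 C.
Since E is radial and uniform over the Gaussian sphere, Φ = E·4πr² = Q_enc/ε₀.
E = k|Q_enc|/r² = (8.99×10^9)(1.49e-5)/(0.705)² = 2.70×10^5 N/C.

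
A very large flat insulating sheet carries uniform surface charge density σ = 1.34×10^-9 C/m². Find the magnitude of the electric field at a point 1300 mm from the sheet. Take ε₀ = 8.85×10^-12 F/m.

E = 75.7 N/C

The symmetry is planar: E is normal to the sheet and the same magnitude on both sides. Take a pillbox straddling the sheet with end-cap area A.
Flux Φ = 2EA and Q_enc = σA, so 2EA = σA/ε₀ ⇒ E = |σ|/(2ε₀), independent of distance.
E = |σ|/(2ε₀) = (1.34×10^-9)/(2·8.85×10^-12) = 75.7 N/C.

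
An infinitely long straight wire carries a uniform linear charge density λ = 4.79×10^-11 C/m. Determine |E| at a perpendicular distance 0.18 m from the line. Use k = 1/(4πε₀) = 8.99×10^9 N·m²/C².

|E| = 4.78 N/C

Take a coaxial cylindrical Gaussian surface of radius r = 0.18 m and length L.
Q_enc = λL, so λ_enc = 4.79×10^-11 C/m.
Applying ∮E·dA = Q_enc/ε₀ with the end caps contributing no flux:
E = 2k|λ_enc|/r = 2(8.99×10^9)(4.79e-11)/(0.18) = 4.78 N/C.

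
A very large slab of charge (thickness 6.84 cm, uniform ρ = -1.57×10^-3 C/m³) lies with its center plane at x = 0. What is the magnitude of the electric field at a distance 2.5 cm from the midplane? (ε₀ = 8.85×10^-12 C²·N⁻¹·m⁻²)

E ≈ 4.44e6 V/m

By symmetry E is perpendicular to the slab. A Gaussian pillbox from −2.5 cm to +2.5 cm (face area A) lies entirely within the slab.
Q_enc = ρ·(2x)·A and flux = 2EA, so 2EA = 2ρxA/ε₀ ⇒ E = |ρ|x/ε₀.
E = (1.57×10^-3)(0.025)/(8.85×10^-12) = 4.44e6 N/C.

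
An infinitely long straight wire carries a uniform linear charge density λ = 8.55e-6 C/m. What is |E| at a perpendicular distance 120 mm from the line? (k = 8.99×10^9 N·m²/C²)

Take a coaxial cylindrical Gaussian surface of radius r = 120 mm and length L.
Q_enc = λL, so λ_enc = 8.55×10^-6 C/m.
By Gauss's law (flux through the curved wall only), E·2πrL = λ_enc L/ε₀.
E = 2k|λ_enc|/r = 2(8.99×10^9)(8.55×10^-6)/(0.12) = 1.28×10^6 N/C.

E ≈ 1.28e6 V/m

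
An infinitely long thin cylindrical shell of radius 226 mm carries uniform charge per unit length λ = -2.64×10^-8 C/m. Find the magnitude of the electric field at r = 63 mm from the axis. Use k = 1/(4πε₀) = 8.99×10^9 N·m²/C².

Coaxial Gaussian cylinder, radius r = 63 mm, length L (r < 226 mm, inside the shell).
All the surface charge lies outside this cylinder: Q_enc = 0, hence E = 0.

|E| = 0 N/C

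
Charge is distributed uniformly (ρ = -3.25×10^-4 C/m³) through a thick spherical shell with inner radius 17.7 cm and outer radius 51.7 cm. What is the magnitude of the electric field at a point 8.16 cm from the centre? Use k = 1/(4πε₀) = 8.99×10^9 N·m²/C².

Take a concentric spherical Gaussian surface of radius r = 8.16 cm (r < 17.7 cm, inside the empty cavity).
Q_enc = 0 (all charge lies at larger r); Gauss's law gives E = 0.

E = 0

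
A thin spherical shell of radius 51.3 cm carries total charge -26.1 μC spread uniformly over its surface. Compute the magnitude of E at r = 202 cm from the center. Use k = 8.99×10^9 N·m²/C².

Symmetry ⇒ E = E(r) r̂. Gaussian sphere of radius r = 202 cm (r > 51.3 cm).
The entire shell is enclosed: Q_enc = -2.61×10^-5 C.
Applying ∮E·dA = Q_enc/ε₀ with Φ = E(4πr²):
E = k|Q_enc|/r² = (8.99×10^9)(2.61e-5)/(2.02)² = 5.75e4 N/C.

|E| = 5.75×10^4 N/C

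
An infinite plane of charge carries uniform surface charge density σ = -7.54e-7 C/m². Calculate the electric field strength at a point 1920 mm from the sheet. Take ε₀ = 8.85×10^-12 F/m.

|E| ≈ 4.26e4 N/C

Choose a cylindrical pillbox piercing the sheet, end faces (area A) parallel to it.
Only the two end caps contribute flux: Φ = 2EA. With Q_enc = σA, Gauss's law gives E = |σ|/(2ε₀).
E = |σ|/(2ε₀) = (7.54×10^-7)/(2·8.85×10^-12) = 4.26×10^4 N/C.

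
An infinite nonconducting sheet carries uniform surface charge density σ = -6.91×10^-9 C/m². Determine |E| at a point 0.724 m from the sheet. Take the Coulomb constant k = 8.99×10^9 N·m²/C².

The symmetry is planar: E is normal to the sheet and the same magnitude on both sides. Take a pillbox straddling the sheet with end-cap area A.
Flux Φ = 2EA and Q_enc = σA, so 2EA = σA/ε₀ ⇒ E = |σ|/(2ε₀), independent of distance.
E = 2πk|σ| = 2π(8.99×10^9)(6.91×10^-9) = 390 N/C.

|E| ≈ 390 N/C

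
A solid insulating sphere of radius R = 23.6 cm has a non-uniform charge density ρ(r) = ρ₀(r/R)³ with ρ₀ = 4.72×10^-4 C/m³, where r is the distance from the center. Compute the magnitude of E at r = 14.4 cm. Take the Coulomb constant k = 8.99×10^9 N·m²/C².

|E| ≈ 2.91e5 N/C

By spherical symmetry E is radial; choose a Gaussian sphere of radius r = 14.4 cm (r < R).
Integrate the density: Q_enc = 4π ∫₀^r ρ₀(r'/R)^3 r'² dr' = 4πρ₀ r^6/(6·R³) = 6.706×10^-7 C.
By Gauss's law, ∮E·dA = E·4πr² = Q_enc/ε₀.
E = k|Q_enc|/r² = (8.99×10^9)(6.706×10^-7)/(0.144)² = 2.91×10^5 N/C.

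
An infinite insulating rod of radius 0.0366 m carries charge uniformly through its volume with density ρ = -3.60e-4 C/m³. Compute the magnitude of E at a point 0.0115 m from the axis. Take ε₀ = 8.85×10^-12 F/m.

Coaxial Gaussian cylinder, radius r = 0.0115 m, length L (r < R).
Charge inside radius r per length L is ρ·πr²·L, so λ_enc = ρπr² = -1.496×10^-7 C/m.
Applying ∮E·dA = Q_enc/ε₀ with the end caps contributing no flux:
E = |λ_enc|/(2πε₀r) = (1.496×10^-7)/(2π·8.85×10^-12·0.0115) = 2.34×10^5 N/C.

|E| ≈ 2.34×10^5 V/m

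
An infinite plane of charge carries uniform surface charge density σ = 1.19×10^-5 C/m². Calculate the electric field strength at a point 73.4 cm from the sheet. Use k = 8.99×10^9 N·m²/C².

The symmetry is planar: E is normal to the sheet and the same magnitude on both sides. Take a pillbox straddling the sheet with end-cap area A.
Only the two end caps contribute flux: Φ = 2EA. With Q_enc = σA, Gauss's law gives E = |σ|/(2ε₀).
E = 2πk|σ| = 2π(8.99×10^9)(1.19×10^-5) = 6.72×10^5 N/C.

|E| ≈ 6.72e5 N/C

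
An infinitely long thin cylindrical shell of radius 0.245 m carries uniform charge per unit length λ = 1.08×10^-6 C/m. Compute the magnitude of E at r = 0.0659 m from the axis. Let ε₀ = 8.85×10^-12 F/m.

|E| = 0 V/m

By cylindrical symmetry E is radial; use a coaxial Gaussian cylinder of radius 0.0659 m and length L (r < 0.245 m, inside the shell).
No charge is enclosed, so Gauss's law gives E·2πrL = 0 ⇒ E = 0.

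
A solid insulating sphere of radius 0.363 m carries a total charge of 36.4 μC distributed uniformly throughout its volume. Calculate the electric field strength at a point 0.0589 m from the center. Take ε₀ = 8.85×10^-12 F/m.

E ≈ 4.03×10^5 N/C

Use a concentric Gaussian sphere at r = 0.0589 m (r < R).
For a uniform sphere the enclosed fraction is (r/R)³, so Q_enc = (36.4 μC)(0.0589/0.363)³ = 1.555×10^-7 C.
By Gauss's law, ∮E·dA = E·4πr² = Q_enc/ε₀.
E = |Q_enc|/(4πε₀r²) = (1.555×10^-7)/(4π·8.85×10^-12·(0.0589)²) = 4.03×10^5 N/C.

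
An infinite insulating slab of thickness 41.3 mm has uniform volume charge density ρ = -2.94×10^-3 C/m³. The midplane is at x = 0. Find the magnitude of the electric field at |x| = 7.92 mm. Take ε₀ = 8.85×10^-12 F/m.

By symmetry E is perpendicular to the slab. A Gaussian pillbox from −7.92 mm to +7.92 mm (face area A) lies entirely within the slab.
Q_enc = ρ·(2x)·A and flux = 2EA, so 2EA = 2ρxA/ε₀ ⇒ E = |ρ|x/ε₀.
E = (2.94e-3)(0.00792)/(8.85×10^-12) = 2.63e6 N/C.

|E| ≈ 2.63×10^6 N/C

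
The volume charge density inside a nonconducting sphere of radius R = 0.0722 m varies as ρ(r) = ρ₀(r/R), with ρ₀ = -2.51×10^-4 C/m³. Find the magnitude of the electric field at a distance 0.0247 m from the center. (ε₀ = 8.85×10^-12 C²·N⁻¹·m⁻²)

By spherical symmetry E is radial; choose a Gaussian sphere of radius r = 0.0247 m (r < R).
Q_enc = ∫₀^r ρ(r')·4πr'² dr' = (4πρ₀/R) ∫₀^r r'^3 dr' = 4πρ₀ r^4/(4·R) = -4.065×10^-9 C.
Gauss's law: E·4πr² = Q_enc/ε₀.
E = |Q_enc|/(4πε₀r²) = (4.065e-9)/(4π·8.85×10^-12·(0.0247)²) = 5.99×10^4 N/C.

E = 5.99×10^4 V/m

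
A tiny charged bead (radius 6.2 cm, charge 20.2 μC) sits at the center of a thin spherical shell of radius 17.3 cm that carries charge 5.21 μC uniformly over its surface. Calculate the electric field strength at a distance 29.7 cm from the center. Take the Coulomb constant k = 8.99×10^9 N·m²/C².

E = 2.59e6 N/C

By spherical symmetry E is radial; choose a Gaussian sphere of radius r = 29.7 cm (r > 17.3 cm, enclosing both).
Q_enc = (20.2 μC) + (5.21 μC) = 2.541e-5 C.
Since E is radial and uniform over the Gaussian sphere, Φ = E·4πr² = Q_enc/ε₀.
E = k|Q_enc|/r² = (8.99×10^9)(2.541×10^-5)/(0.297)² = 2.59e6 N/C.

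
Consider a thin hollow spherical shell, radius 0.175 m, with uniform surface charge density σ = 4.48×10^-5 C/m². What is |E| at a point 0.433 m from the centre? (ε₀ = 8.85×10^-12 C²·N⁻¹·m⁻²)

Symmetry ⇒ E = E(r) r̂. Gaussian sphere of radius r = 0.433 m (r > 0.175 m).
The entire shell is enclosed: Q_enc = σ·4πR² = (4.48×10^-5)·4π·(0.175)² = 1.724e-5 C.
Applying ∮E·dA = Q_enc/ε₀ with Φ = E(4πr²):
E = |Q_enc|/(4πε₀r²) = (1.724×10^-5)/(4π·8.85×10^-12·(0.433)²) = 8.27e5 N/C.

E ≈ 8.27×10^5 V/m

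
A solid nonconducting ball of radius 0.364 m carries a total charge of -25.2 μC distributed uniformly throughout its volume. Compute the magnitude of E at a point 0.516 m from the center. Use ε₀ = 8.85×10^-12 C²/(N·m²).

Use a concentric Gaussian sphere at r = 0.516 m (r > R, so the entire charge is enclosed).
Q_enc = -25.2 μC = -2.52×10^-5 C.
Gauss's law: E·4πr² = Q_enc/ε₀.
E = |Q_enc|/(4πε₀r²) = (2.52e-5)/(4π·8.85×10^-12·(0.516)²) = 8.51×10^5 N/C.

|E| = 8.51e5 N/C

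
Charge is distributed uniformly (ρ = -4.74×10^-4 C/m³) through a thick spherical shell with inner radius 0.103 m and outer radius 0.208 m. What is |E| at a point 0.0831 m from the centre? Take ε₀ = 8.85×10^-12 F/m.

Use a concentric Gaussian sphere at r = 0.0831 m (r < 0.103 m, inside the empty cavity).
Q_enc = 0 (all charge lies at larger r); Gauss's law gives E = 0.

E = 0 (no enclosed charge)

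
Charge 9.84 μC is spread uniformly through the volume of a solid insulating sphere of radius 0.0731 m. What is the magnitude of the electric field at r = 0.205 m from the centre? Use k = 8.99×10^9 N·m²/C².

Symmetry ⇒ E = E(r) r̂. Gaussian sphere of radius r = 0.205 m (r > R, so the entire charge is enclosed).
Q_enc = 9.84 μC = 9.84×10^-6 C.
Gauss's law: E·4πr² = Q_enc/ε₀.
E = k|Q_enc|/r² = (8.99×10^9)(9.84×10^-6)/(0.205)² = 2.10e6 N/C.

|E| = 2.10×10^6 N/C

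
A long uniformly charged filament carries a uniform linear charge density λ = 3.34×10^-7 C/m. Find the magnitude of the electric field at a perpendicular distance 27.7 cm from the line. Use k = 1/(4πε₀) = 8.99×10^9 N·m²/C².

|E| ≈ 2.17×10^4 N/C

Choose a coaxial cylinder of radius r = 27.7 cm (arbitrary length L) as the Gaussian surface.
Q_enc = λL, so λ_enc = 3.34×10^-7 C/m.
Applying ∮E·dA = Q_enc/ε₀ with the end caps contributing no flux:
E = 2k|λ_enc|/r = 2(8.99×10^9)(3.34e-7)/(0.277) = 2.17×10^4 N/C.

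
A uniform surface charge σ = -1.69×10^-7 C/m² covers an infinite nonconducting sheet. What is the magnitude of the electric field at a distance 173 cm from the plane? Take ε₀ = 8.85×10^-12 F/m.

Choose a cylindrical pillbox piercing the sheet, end faces (area A) parallel to it.
Only the two end caps contribute flux: Φ = 2EA. With Q_enc = σA, Gauss's law gives E = |σ|/(2ε₀).
E = |σ|/(2ε₀) = (1.69×10^-7)/(2·8.85×10^-12) = 9.55e3 N/C.

|E| = 9.55×10^3 N/C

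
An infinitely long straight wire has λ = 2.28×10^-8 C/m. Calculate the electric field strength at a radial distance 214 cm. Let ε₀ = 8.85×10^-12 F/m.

Coaxial Gaussian cylinder, radius r = 214 cm, length L.
Q_enc = λL, so λ_enc = 2.28×10^-8 C/m.
Since E is radial and uniform over the curved surface, Φ = E·2πrL = Q_enc/ε₀ = λ_enc L/ε₀.
E = |λ_enc|/(2πε₀r) = (2.28e-8)/(2π·8.85×10^-12·2.14) = 192 N/C.

|E| = 192 V/m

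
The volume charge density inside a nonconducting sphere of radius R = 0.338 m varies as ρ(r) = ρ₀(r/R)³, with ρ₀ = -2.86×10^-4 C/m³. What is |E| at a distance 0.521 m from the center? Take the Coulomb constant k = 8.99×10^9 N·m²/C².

|E| = 7.66e5 N/C

Take a concentric spherical Gaussian surface of radius r = 0.521 m (r > R, all charge enclosed).
Q_enc = 4π ∫₀^R ρ₀(r'/R)^3 r'² dr' = 4πρ₀R³/6 = -2.313×10^-5 C.
By Gauss's law, ∮E·dA = E·4πr² = Q_enc/ε₀.
E = k|Q_enc|/r² = (8.99×10^9)(2.313×10^-5)/(0.521)² = 7.66×10^5 N/C.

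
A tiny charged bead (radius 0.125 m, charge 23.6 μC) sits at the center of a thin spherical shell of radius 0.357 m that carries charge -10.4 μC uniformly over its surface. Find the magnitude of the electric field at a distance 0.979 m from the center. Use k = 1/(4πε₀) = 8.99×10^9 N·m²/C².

|E| ≈ 1.24×10^5 N/C

By spherical symmetry E is radial; choose a Gaussian sphere of radius r = 0.979 m (r > 0.357 m, enclosing both).
Q_enc = (23.6 μC) + (-10.4 μC) = 1.32×10^-5 C.
By Gauss's law, ∮E·dA = E·4πr² = Q_enc/ε₀.
E = k|Q_enc|/r² = (8.99×10^9)(1.32×10^-5)/(0.979)² = 1.24e5 N/C.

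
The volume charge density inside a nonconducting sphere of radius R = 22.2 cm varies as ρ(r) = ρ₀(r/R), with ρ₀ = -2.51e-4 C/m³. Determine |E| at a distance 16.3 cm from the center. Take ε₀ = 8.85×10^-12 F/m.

Use a concentric Gaussian sphere at r = 16.3 cm (r < R).
Q_enc = ∫₀^r ρ(r')·4πr'² dr' = (4πρ₀/R) ∫₀^r r'^3 dr' = 4πρ₀ r^4/(4·R) = -2.507×10^-6 C.
By Gauss's law, ∮E·dA = E·4πr² = Q_enc/ε₀.
E = |Q_enc|/(4πε₀r²) = (2.507×10^-6)/(4π·8.85×10^-12·(0.163)²) = 8.49e5 N/C.

E = 8.49×10^5 N/C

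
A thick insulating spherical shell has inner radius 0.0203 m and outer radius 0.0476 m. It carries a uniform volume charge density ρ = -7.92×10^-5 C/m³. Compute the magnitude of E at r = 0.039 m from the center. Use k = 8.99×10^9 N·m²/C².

|E| = 9.99e4 V/m

Symmetry ⇒ E = E(r) r̂. Gaussian sphere of radius r = 0.039 m (within the shell material, 0.0203 m < r < 0.0476 m).
Enclosed charge is the volume from a to r: Q_enc = (4π/3)ρ(r³ − a³) = -1.69×10^-8 C.
Gauss's law: E·4πr² = Q_enc/ε₀.
E = k|Q_enc|/r² = (8.99×10^9)(1.69×10^-8)/(0.039)² = 9.99e4 N/C.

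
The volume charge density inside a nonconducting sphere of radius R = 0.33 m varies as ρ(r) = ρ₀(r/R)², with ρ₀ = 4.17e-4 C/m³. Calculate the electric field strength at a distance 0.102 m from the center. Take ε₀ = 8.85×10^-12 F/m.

Use a concentric Gaussian sphere at r = 0.102 m (r < R).
Integrate the density: Q_enc = 4π ∫₀^r ρ₀(r'/R)^2 r'² dr' = 4πρ₀ r^5/(5·R²) = 1.063e-7 C.
Gauss's law: E·4πr² = Q_enc/ε₀.
E = |Q_enc|/(4πε₀r²) = (1.063e-7)/(4π·8.85×10^-12·(0.102)²) = 9.18×10^4 N/C.

E = 9.18e4 V/m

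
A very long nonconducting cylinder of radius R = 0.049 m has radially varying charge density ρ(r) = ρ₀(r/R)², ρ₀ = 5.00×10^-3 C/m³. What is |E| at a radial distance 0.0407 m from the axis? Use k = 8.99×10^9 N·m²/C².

E = 3.97×10^6 N/C

Take a coaxial cylindrical Gaussian surface of radius r = 0.0407 m and length L (r < R).
λ_enc = ∫₀^r ρ(r')·2πr' dr' = (2πρ₀/R²)·r^4/4 = 8.976×10^-6 C/m.
By Gauss's law (flux through the curved wall only), E·2πrL = λ_enc L/ε₀.
E = 2k|λ_enc|/r = 2(8.99×10^9)(8.976×10^-6)/(0.0407) = 3.97×10^6 N/C.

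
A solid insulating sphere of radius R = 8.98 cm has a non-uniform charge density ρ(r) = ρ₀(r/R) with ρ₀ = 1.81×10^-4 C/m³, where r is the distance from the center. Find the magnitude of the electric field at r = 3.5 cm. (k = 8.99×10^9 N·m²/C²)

By spherical symmetry E is radial; choose a Gaussian sphere of radius r = 3.5 cm (r < R).
Q_enc = ∫₀^r ρ(r')·4πr'² dr' = (4πρ₀/R) ∫₀^r r'^3 dr' = 4πρ₀ r^4/(4·R) = 9.502×10^-9 C.
Gauss's law: E·4πr² = Q_enc/ε₀.
E = k|Q_enc|/r² = (8.99×10^9)(9.502×10^-9)/(0.035)² = 6.97×10^4 N/C.

E = 6.97e4 N/C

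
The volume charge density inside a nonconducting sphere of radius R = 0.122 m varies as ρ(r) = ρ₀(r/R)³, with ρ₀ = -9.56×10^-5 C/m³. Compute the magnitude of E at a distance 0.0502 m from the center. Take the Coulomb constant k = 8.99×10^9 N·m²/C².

6.30×10^3 N/C

Use a concentric Gaussian sphere at r = 0.0502 m (r < R).
Q_enc = ∫₀^r ρ(r')·4πr'² dr' = (4πρ₀/R³) ∫₀^r r'^5 dr' = 4πρ₀ r^6/(6·R³) = -1.765e-9 C.
Gauss's law: E·4πr² = Q_enc/ε₀.
E = k|Q_enc|/r² = (8.99×10^9)(1.765×10^-9)/(0.0502)² = 6.30×10^3 N/C.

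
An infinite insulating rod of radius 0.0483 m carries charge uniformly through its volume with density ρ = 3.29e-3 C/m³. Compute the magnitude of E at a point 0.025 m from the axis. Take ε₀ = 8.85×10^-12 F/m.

E = 4.65×10^6 N/C

By cylindrical symmetry E is radial; use a coaxial Gaussian cylinder of radius 0.025 m and length L (r < R).
Charge inside radius r per length L is ρ·πr²·L, so λ_enc = ρπr² = 6.46e-6 C/m.
Since E is radial and uniform over the curved surface, Φ = E·2πrL = Q_enc/ε₀ = λ_enc L/ε₀.
E = |λ_enc|/(2πε₀r) = (6.46×10^-6)/(2π·8.85×10^-12·0.025) = 4.65e6 N/C.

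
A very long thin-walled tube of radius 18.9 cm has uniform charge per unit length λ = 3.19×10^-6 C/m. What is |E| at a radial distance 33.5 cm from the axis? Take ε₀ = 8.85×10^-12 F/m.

|E| = 1.71e5 V/m

Choose a coaxial cylinder of radius r = 33.5 cm (arbitrary length L) as the Gaussian surface (r > 18.9 cm).
The full line charge is enclosed: λ_enc = 3.19e-6 C/m.
Applying ∮E·dA = Q_enc/ε₀ with the end caps contributing no flux:
E = |λ_enc|/(2πε₀r) = (3.19×10^-6)/(2π·8.85×10^-12·0.335) = 1.71×10^5 N/C.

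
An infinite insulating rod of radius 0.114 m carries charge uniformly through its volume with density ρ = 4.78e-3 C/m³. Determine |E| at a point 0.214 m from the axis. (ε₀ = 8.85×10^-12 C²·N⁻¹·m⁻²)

Take a coaxial cylindrical Gaussian surface of radius r = 0.214 m and length L (r > 0.114 m, full cross-section enclosed).
λ_enc = ρ·πR² = (4.78e-3)π(0.114)² = 1.952×10^-4 C/m.
Since E is radial and uniform over the curved surface, Φ = E·2πrL = Q_enc/ε₀ = λ_enc L/ε₀.
E = |λ_enc|/(2πε₀r) = (1.952e-4)/(2π·8.85×10^-12·0.214) = 1.64×10^7 N/C.

E ≈ 1.64×10^7 N/C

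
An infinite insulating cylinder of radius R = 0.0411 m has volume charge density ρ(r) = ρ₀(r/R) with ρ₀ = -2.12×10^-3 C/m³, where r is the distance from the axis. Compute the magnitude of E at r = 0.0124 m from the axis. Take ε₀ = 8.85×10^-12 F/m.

|E| = 2.99×10^5 N/C

By cylindrical symmetry E is radial; use a coaxial Gaussian cylinder of radius 0.0124 m and length L (r < R).
Integrating ρ over the cross-section to radius r: λ_enc = (2πρ₀/R) ∫₀^r r'^2 dr' = 2πρ₀ r^3/(3·R) = -2.06×10^-7 C/m.
Gauss's law: E·2πrL = λ_enc L/ε₀.
E = |λ_enc|/(2πε₀r) = (2.06e-7)/(2π·8.85×10^-12·0.0124) = 2.99×10^5 N/C.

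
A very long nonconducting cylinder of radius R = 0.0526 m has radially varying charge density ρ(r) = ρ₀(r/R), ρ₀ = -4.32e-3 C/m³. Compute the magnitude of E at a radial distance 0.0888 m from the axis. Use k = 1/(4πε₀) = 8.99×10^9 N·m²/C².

5.07×10^6 N/C

Coaxial Gaussian cylinder, radius r = 0.0888 m, length L (r > R, full charge per length enclosed).
λ_enc = 2π ∫₀^R ρ₀(r'/R)^1 r' dr' = 2πρ₀R²/3 = -2.503×10^-5 C/m.
By Gauss's law (flux through the curved wall only), E·2πrL = λ_enc L/ε₀.
E = 2k|λ_enc|/r = 2(8.99×10^9)(2.503×10^-5)/(0.0888) = 5.07×10^6 N/C.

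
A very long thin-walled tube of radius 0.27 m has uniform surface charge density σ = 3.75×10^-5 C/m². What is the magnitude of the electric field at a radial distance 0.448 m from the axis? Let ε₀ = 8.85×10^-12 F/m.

Take a coaxial cylindrical Gaussian surface of radius r = 0.448 m and length L (r > 0.27 m).
The whole shell is enclosed: λ_enc = σ·2πR = (3.75×10^-5)·2π·(0.27) = 6.362×10^-5 C/m.
By Gauss's law (flux through the curved wall only), E·2πrL = λ_enc L/ε₀.
E = |λ_enc|/(2πε₀r) = (6.362e-5)/(2π·8.85×10^-12·0.448) = 2.55e6 N/C.

E ≈ 2.55×10^6 N/C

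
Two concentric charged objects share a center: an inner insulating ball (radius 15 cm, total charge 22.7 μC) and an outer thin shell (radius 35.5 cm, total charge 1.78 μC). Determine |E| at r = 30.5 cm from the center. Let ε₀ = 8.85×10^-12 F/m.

|E| ≈ 2.19e6 N/C

Symmetry ⇒ E = E(r) r̂. Gaussian sphere of radius r = 30.5 cm (between the bodies, 15 cm < r < 35.5 cm).
Only the inner charge is enclosed; the outer shell contributes nothing inside itself. Q_enc = 22.7 μC = 2.27e-5 C.
Applying ∮E·dA = Q_enc/ε₀ with Φ = E(4πr²):
E = |Q_enc|/(4πε₀r²) = (2.27×10^-5)/(4π·8.85×10^-12·(0.305)²) = 2.19×10^6 N/C.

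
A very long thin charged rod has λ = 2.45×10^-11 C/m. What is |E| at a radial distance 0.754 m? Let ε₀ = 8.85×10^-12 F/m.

Take a coaxial cylindrical Gaussian surface of radius r = 0.754 m and length L.
Q_enc = λL, so λ_enc = 2.45e-11 C/m.
Gauss's law: E·2πrL = λ_enc L/ε₀.
E = |λ_enc|/(2πε₀r) = (2.45×10^-11)/(2π·8.85×10^-12·0.754) = 0.584 N/C.

E ≈ 0.584 V/m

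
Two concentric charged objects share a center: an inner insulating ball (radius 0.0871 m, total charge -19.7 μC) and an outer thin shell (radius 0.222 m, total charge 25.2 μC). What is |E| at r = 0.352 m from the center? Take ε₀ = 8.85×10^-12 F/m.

|E| ≈ 3.99e5 N/C

By spherical symmetry E is radial; choose a Gaussian sphere of radius r = 0.352 m (r > 0.222 m, enclosing both).
Q_enc = (-19.7 μC) + (25.2 μC) = 5.50×10^-6 C.
Gauss's law: E·4πr² = Q_enc/ε₀.
E = |Q_enc|/(4πε₀r²) = (5.50e-6)/(4π·8.85×10^-12·(0.352)²) = 3.99×10^5 N/C.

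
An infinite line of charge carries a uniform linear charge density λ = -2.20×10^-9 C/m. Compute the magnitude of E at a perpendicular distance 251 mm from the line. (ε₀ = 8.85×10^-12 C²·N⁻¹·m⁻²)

Choose a coaxial cylinder of radius r = 251 mm (arbitrary length L) as the Gaussian surface.
Q_enc = λL, so λ_enc = -2.20e-9 C/m.
Applying ∮E·dA = Q_enc/ε₀ with the end caps contributing no flux:
E = |λ_enc|/(2πε₀r) = (2.20e-9)/(2π·8.85×10^-12·0.251) = 158 N/C.

|E| = 158 N/C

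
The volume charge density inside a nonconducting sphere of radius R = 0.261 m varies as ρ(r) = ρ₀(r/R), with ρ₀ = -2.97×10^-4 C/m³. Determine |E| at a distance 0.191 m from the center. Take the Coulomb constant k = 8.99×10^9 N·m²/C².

E = 1.17e6 N/C

By spherical symmetry E is radial; choose a Gaussian sphere of radius r = 0.191 m (r < R).
Integrate the density: Q_enc = 4π ∫₀^r ρ₀(r'/R)^1 r'² dr' = 4πρ₀ r^4/(4·R) = -4.758×10^-6 C.
By Gauss's law, ∮E·dA = E·4πr² = Q_enc/ε₀.
E = k|Q_enc|/r² = (8.99×10^9)(4.758×10^-6)/(0.191)² = 1.17×10^6 N/C.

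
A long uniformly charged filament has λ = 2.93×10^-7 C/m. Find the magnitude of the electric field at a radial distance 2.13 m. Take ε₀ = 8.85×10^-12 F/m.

Choose a coaxial cylinder of radius r = 2.13 m (arbitrary length L) as the Gaussian surface.
Q_enc = λL, so λ_enc = 2.93e-7 C/m.
Gauss's law: E·2πrL = λ_enc L/ε₀.
E = |λ_enc|/(2πε₀r) = (2.93×10^-7)/(2π·8.85×10^-12·2.13) = 2.47×10^3 N/C.

E ≈ 2.47×10^3 N/C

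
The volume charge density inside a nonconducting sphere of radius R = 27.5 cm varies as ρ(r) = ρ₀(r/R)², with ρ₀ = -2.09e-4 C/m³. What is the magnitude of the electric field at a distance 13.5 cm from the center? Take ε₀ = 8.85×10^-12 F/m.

Symmetry ⇒ E = E(r) r̂. Gaussian sphere of radius r = 13.5 cm (r < R).
Q_enc = ∫₀^r ρ(r')·4πr'² dr' = (4πρ₀/R²) ∫₀^r r'^4 dr' = 4πρ₀ r^5/(5·R²) = -3.115×10^-7 C.
Gauss's law: E·4πr² = Q_enc/ε₀.
E = |Q_enc|/(4πε₀r²) = (3.115×10^-7)/(4π·8.85×10^-12·(0.135)²) = 1.54×10^5 N/C.

E ≈ 1.54e5 V/m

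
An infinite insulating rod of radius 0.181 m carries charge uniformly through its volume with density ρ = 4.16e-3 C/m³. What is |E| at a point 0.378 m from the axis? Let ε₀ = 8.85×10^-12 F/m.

Coaxial Gaussian cylinder, radius r = 0.378 m, length L (r > 0.181 m, full cross-section enclosed).
λ_enc = ρ·πR² = (4.16×10^-3)π(0.181)² = 4.282e-4 C/m.
Gauss's law: E·2πrL = λ_enc L/ε₀.
E = |λ_enc|/(2πε₀r) = (4.282×10^-4)/(2π·8.85×10^-12·0.378) = 2.04×10^7 N/C.

2.04e7 N/C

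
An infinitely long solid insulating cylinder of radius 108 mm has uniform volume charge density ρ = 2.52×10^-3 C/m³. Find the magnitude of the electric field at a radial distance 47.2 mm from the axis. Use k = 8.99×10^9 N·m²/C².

|E| ≈ 6.72e6 N/C

Take a coaxial cylindrical Gaussian surface of radius r = 47.2 mm and length L (r < R).
Charge inside radius r per length L is ρ·πr²·L, so λ_enc = ρπr² = 1.764×10^-5 C/m.
Gauss's law: E·2πrL = λ_enc L/ε₀.
E = 2k|λ_enc|/r = 2(8.99×10^9)(1.764e-5)/(0.0472) = 6.72×10^6 N/C.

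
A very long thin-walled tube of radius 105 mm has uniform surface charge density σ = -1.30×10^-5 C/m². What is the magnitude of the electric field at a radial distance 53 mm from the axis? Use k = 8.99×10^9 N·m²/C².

By cylindrical symmetry E is radial; use a coaxial Gaussian cylinder of radius 53 mm and length L (r < 105 mm, inside the shell).
No charge is enclosed, so Gauss's law gives E·2πrL = 0 ⇒ E = 0.

|E| = 0 N/C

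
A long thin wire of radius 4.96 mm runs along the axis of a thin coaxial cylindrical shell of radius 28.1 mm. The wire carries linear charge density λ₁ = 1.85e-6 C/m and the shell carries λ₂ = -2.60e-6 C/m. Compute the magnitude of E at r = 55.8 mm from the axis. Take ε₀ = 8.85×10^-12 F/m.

Choose a coaxial cylinder of radius r = 55.8 mm (arbitrary length L) as the Gaussian surface (r > 28.1 mm, enclosing both).
λ_enc = λ₁ + λ₂ = (1.85×10^-6) + (-2.60×10^-6) = -7.50e-7 C/m.
Since E is radial and uniform over the curved surface, Φ = E·2πrL = Q_enc/ε₀ = λ_enc L/ε₀.
E = |λ_enc|/(2πε₀r) = (7.50e-7)/(2π·8.85×10^-12·0.0558) = 2.42×10^5 N/C.

E = 2.42e5 N/C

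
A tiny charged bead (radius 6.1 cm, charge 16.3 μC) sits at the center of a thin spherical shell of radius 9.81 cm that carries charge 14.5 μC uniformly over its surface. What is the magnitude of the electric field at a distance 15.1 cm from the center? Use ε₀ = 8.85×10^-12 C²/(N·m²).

|E| ≈ 1.21e7 N/C

Take a concentric spherical Gaussian surface of radius r = 15.1 cm (r > 9.81 cm, enclosing both).
Q_enc = (16.3 μC) + (14.5 μC) = 3.08e-5 C.
Since E is radial and uniform over the Gaussian sphere, Φ = E·4πr² = Q_enc/ε₀.
E = |Q_enc|/(4πε₀r²) = (3.08e-5)/(4π·8.85×10^-12·(0.151)²) = 1.21e7 N/C.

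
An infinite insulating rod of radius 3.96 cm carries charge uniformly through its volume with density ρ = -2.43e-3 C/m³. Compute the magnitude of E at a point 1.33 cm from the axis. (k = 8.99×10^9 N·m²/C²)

Take a coaxial cylindrical Gaussian surface of radius r = 1.33 cm and length L (r < R).
Enclosed charge per unit length: λ_enc = ρ·πr² = (-2.43×10^-3)π(0.0133)² = -1.35×10^-6 C/m.
By Gauss's law (flux through the curved wall only), E·2πrL = λ_enc L/ε₀.
E = 2k|λ_enc|/r = 2(8.99×10^9)(1.35×10^-6)/(0.0133) = 1.83×10^6 N/C.

|E| ≈ 1.83e6 N/C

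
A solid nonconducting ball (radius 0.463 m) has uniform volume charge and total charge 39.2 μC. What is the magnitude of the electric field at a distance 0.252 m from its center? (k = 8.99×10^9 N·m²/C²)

By spherical symmetry E is radial; choose a Gaussian sphere of radius r = 0.252 m (r < R).
For a uniform sphere the enclosed fraction is (r/R)³, so Q_enc = (39.2 μC)(0.252/0.463)³ = 6.32×10^-6 C.
Applying ∮E·dA = Q_enc/ε₀ with Φ = E(4πr²):
E = k|Q_enc|/r² = (8.99×10^9)(6.32×10^-6)/(0.252)² = 8.95×10^5 N/C.

|E| ≈ 8.95×10^5 N/C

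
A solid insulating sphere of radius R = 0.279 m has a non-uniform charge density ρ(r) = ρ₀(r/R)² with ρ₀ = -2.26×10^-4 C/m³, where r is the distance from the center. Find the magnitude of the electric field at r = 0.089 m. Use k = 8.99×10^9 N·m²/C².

|E| = 4.62×10^4 V/m

By spherical symmetry E is radial; choose a Gaussian sphere of radius r = 0.089 m (r < R).
Integrate the density: Q_enc = 4π ∫₀^r ρ₀(r'/R)^2 r'² dr' = 4πρ₀ r^5/(5·R²) = -4.075×10^-8 C.
Applying ∮E·dA = Q_enc/ε₀ with Φ = E(4πr²):
E = k|Q_enc|/r² = (8.99×10^9)(4.075e-8)/(0.089)² = 4.62×10^4 N/C.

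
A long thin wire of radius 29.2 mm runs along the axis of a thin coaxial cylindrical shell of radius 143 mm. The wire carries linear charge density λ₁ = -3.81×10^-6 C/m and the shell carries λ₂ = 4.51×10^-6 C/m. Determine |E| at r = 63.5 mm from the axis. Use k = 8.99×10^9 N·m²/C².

Choose a coaxial cylinder of radius r = 63.5 mm (arbitrary length L) as the Gaussian surface (between the conductors, 29.2 mm < r < 143 mm).
Only the inner wire is enclosed; the outer shell contributes nothing inside itself. λ_enc = λ₁ = -3.81×10^-6 C/m.
Applying ∮E·dA = Q_enc/ε₀ with the end caps contributing no flux:
E = 2k|λ_enc|/r = 2(8.99×10^9)(3.81×10^-6)/(0.0635) = 1.08e6 N/C.

E ≈ 1.08×10^6 N/C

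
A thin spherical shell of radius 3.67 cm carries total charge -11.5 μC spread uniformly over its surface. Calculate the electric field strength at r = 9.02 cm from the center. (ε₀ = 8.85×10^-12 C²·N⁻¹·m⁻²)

Symmetry ⇒ E = E(r) r̂. Gaussian sphere of radius r = 9.02 cm (r > 3.67 cm).
The entire shell is enclosed: Q_enc = -1.15e-5 C.
By Gauss's law, ∮E·dA = E·4πr² = Q_enc/ε₀.
E = |Q_enc|/(4πε₀r²) = (1.15×10^-5)/(4π·8.85×10^-12·(0.0902)²) = 1.27×10^7 N/C.

E ≈ 1.27e7 V/m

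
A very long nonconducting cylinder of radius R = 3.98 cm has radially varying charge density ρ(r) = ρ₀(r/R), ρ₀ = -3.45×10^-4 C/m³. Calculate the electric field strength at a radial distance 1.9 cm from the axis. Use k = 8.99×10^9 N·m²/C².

E = 1.18e5 V/m

Coaxial Gaussian cylinder, radius r = 1.9 cm, length L (r < R).
Integrating ρ over the cross-section to radius r: λ_enc = (2πρ₀/R) ∫₀^r r'^2 dr' = 2πρ₀ r^3/(3·R) = -1.245e-7 C/m.
Applying ∮E·dA = Q_enc/ε₀ with the end caps contributing no flux:
E = 2k|λ_enc|/r = 2(8.99×10^9)(1.245e-7)/(0.019) = 1.18e5 N/C.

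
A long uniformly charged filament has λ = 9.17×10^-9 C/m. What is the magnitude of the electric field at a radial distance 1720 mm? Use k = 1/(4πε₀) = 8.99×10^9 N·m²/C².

Take a coaxial cylindrical Gaussian surface of radius r = 1720 mm and length L.
Q_enc = λL, so λ_enc = 9.17×10^-9 C/m.
By Gauss's law (flux through the curved wall only), E·2πrL = λ_enc L/ε₀.
E = 2k|λ_enc|/r = 2(8.99×10^9)(9.17e-9)/(1.72) = 95.9 N/C.

|E| = 95.9 N/C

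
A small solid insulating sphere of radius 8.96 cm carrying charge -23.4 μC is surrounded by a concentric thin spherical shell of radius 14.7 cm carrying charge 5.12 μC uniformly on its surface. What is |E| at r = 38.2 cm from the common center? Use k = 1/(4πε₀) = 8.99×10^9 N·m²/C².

Use a concentric Gaussian sphere at r = 38.2 cm (r > 14.7 cm, enclosing both).
Q_enc = (-23.4 μC) + (5.12 μC) = -1.828×10^-5 C.
By Gauss's law, ∮E·dA = E·4πr² = Q_enc/ε₀.
E = k|Q_enc|/r² = (8.99×10^9)(1.828e-5)/(0.382)² = 1.13×10^6 N/C.

E ≈ 1.13×10^6 N/C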